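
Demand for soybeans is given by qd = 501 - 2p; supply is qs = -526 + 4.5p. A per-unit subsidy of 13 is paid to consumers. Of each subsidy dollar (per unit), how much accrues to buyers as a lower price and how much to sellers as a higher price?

Buyers gain 9 per unit; sellers gain 4 per unit

Pre-subsidy: 501 - 2p = -526 + 4.5p gives p* = 158, q* = 185.
With the rebate, buyers effectively pay pb = ps − 13, where ps is the price sellers receive.
Demand in terms of ps becomes qd = 501 − 2(ps − 13) = 527 - 2ps. Setting this equal to supply: 527 - 2ps = -526 + 4.5ps, so ps = 162.
Buyers pay pb = 162 − 13 = 149; q' = -526 + 4.5·162 = 203.
Buyers' price falls by p* − pb = 158 − 149 = 9; sellers' price rises by ps − p* = 162 − 158 = 4.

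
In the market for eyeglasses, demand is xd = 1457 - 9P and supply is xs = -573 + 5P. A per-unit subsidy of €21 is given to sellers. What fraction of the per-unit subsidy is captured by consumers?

Consumer share = 5/14

Pre-subsidy: 1457 - 9P = -573 + 5P gives P* = 145, x* = 152.
With the subsidy, sellers receive Ps = Pb + 21 for each unit, where Pb is the price buyers pay.
Supply in terms of Pb becomes xs = -573 + 5(Pb + 21) = -468 + 5Pb. Setting this equal to demand: 1457 - 9Pb = -468 + 5Pb, so Pb = 137.5.
Sellers receive Ps = 137.5 + 21 = 158.5; x' = 1457 − 9·137.5 = 219.5.
Buyers' price falls by P* − Pb = 145 − 137.5 = 7.5; sellers' price rises by Ps − P* = 158.5 − 145 = 13.5.
So consumers capture 7.5/21 = 5/14 of each unit of subsidy.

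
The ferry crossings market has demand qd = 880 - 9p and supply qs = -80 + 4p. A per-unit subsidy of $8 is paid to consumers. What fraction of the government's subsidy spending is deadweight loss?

DWL / government spending = 9/193

Pre-subsidy: 880 - 9p = -80 + 4p gives p* = 960/13, q* = 2800/13.
With the rebate, buyers effectively pay pb = ps − 8, where ps is the price sellers receive.
Demand in terms of ps becomes qd = 880 − 9(ps − 8) = 952 - 9ps. Setting this equal to supply: 952 - 9ps = -80 + 4ps, so ps = 1032/13.
Buyers pay pb = 1032/13 − 8 = 928/13; q' = -80 + 4·(1032/13) = 3088/13.
ΔCS = ½(2800/13 + 3088/13)(960/13 − 928/13) = 94208/169; ΔPS = ½(2800/13 + 3088/13)(1032/13 − 960/13) = 211968/169.
Government spending = 8 × 3088/13 = 24704/13.
DWL = ½ × 8 × (3088/13 − 2800/13) = 1152/13; fraction = (1152/13) / (24704/13) = 9/193.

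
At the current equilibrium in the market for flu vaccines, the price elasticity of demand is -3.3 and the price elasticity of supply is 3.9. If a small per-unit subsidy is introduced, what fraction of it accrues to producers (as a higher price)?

Producer share = 11/24

For a small subsidy around the equilibrium, the benefit split depends on the relative slopes, which at a point are proportional to the elasticities.
Buyer share = εs/(εs + |εd|) = 3.9/(3.9 + 3.3) = 13/24; seller share = |εd|/(εs + |εd|) = 11/24.
So producers capture 11/24 of the subsidy.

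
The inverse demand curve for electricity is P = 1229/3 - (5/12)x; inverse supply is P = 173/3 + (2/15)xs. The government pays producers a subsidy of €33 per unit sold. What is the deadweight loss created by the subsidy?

Deadweight loss = €990

Pre-subsidy: 1229/3 - (5/12)x = 173/3 + (2/15)x gives x* = 640 and P* = 143.
With the subsidy, sellers receive Ps = Pb + 33 for each unit, where Pb is the price buyers pay.
On the curves, Pb = 1229/3 - (5/12)x and Ps = 173/3 + (2/15)x; the wedge Ps − Pb = 33 gives 173/3 + (2/15)x − (1229/3 - (5/12)x) = 33, so x' = 700.
Then Pb = 1229/3 − (5/12)·700 = 118 and Ps = 173/3 + (2/15)·700 = 151.
The subsidy expands output by 700 − 640 = 60 past the efficient level; on those units the gap between marginal cost and willingness to pay runs from 0 up to 33.
DWL = ½ × 33 × 60 = 990.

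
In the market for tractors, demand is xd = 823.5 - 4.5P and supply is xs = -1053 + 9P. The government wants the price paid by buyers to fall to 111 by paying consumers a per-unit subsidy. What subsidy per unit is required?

Required subsidy s = 42 per unit

At a buyer price of 111, quantity demanded is 823.5 − 4.5·111 = 324.
Sellers supply 324 only when they receive Ps with -1053 + 9·Ps = 324, i.e. Ps = 153.
s = Ps − Pb = 153 − 111 = 42.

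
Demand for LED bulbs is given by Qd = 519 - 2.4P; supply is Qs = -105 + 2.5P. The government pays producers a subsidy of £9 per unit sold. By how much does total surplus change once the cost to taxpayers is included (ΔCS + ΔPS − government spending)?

Pre-subsidy: 519 - 2.4P = -105 + 2.5P gives P* = 6240/49, Q* = 10455/49.
With the subsidy, sellers receive Ps = Pb + 9 for each unit, where Pb is the price buyers pay.
Supply in terms of Pb becomes Qs = -105 + 2.5(Pb + 9) = -82.5 + 2.5Pb. Setting this equal to demand: 519 - 2.4Pb = -82.5 + 2.5Pb, so Pb = 6015/49.
Sellers receive Ps = 6015/49 + 9 = 6456/49; Q' = 519 − 2.4·(6015/49) = 10995/49.
ΔCS = ½(10455/49 + 10995/49)(6240/49 − 6015/49) = 2413125/2401; ΔPS = ½(10455/49 + 10995/49)(6456/49 − 6240/49) = 2316600/2401.
Government spending = 9 × 10995/49 = 98955/49.
Net change = 2413125/2401 + 2316600/2401 − 98955/49 = -2430/49. The loss equals the DWL triangle ½·9·540/49.

Net change in total surplus = -2430/49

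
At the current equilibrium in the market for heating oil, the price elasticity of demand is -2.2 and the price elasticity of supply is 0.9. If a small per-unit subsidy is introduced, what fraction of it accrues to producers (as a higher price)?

For a small subsidy around the equilibrium, the benefit split depends on the relative slopes, which at a point are proportional to the elasticities.
Buyer share = εs/(εs + |εd|) = 0.9/(0.9 + 2.2) = 9/31; seller share = |εd|/(εs + |εd|) = 22/31.
So producers capture 22/31 of the subsidy.

Producer share = 22/31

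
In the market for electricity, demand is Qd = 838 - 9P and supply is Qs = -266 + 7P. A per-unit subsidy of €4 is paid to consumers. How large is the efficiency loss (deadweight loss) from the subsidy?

Pre-subsidy: 838 - 9P = -266 + 7P gives P* = 69, Q* = 217.
With the rebate, buyers effectively pay Pb = Ps − 4, where Ps is the price sellers receive.
Demand in terms of Ps becomes Qd = 838 − 9(Ps − 4) = 874 - 9Ps. Setting this equal to supply: 874 - 9Ps = -266 + 7Ps, so Ps = 71.25.
Buyers pay Pb = 71.25 − 4 = 67.25; Q' = -266 + 7·71.25 = 232.75.
The subsidy expands output by 232.75 − 217 = 15.75 past the efficient level; on those units the gap between marginal cost and willingness to pay runs from 0 up to 4.
DWL = ½ × 4 × 15.75 = 31.5.

Deadweight loss = €31.5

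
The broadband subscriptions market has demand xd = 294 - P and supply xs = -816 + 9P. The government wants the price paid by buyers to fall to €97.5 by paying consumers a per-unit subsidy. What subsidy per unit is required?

Required subsidy s = €15 per unit

At a buyer price of 97.5, quantity demanded is 294 − 1·97.5 = 196.5.
Sellers supply 196.5 only when they receive Ps with -816 + 9·Ps = 196.5, i.e. Ps = 112.5.
s = Ps − Pb = 112.5 − 97.5 = 15.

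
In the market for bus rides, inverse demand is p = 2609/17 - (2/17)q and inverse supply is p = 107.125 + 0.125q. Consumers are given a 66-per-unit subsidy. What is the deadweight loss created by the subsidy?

Deadweight loss = 8976

Pre-subsidy: 2609/17 - (2/17)q = 107.125 + 0.125q gives q* = 191 and p* = 131.
With the rebate, buyers effectively pay pb = ps − 66, where ps is the price sellers receive.
On the curves, pb = 2609/17 - (2/17)q and ps = 107.125 + 0.125q; the wedge ps − pb = 66 gives 107.125 + 0.125q − (2609/17 - (2/17)q) = 66, so q' = 463.
Then pb = 2609/17 − (2/17)·463 = 99 and ps = 107.125 + 0.125·463 = 165.
The subsidy expands output by 463 − 191 = 272 past the efficient level; on those units the gap between marginal cost and willingness to pay runs from 0 up to 66.
DWL = ½ × 66 × 272 = 8976.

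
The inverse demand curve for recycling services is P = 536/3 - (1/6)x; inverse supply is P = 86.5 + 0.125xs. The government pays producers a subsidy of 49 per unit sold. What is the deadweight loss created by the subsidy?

Deadweight loss = 4116

Pre-subsidy: 536/3 - (1/6)x = 86.5 + 0.125x gives x* = 316 and P* = 126.
With the subsidy, sellers receive Ps = Pb + 49 for each unit, where Pb is the price buyers pay.
On the curves, Pb = 536/3 - (1/6)x and Ps = 86.5 + 0.125x; the wedge Ps − Pb = 49 gives 86.5 + 0.125x − (536/3 - (1/6)x) = 49, so x' = 484.
Then Pb = 536/3 − (1/6)·484 = 98 and Ps = 86.5 + 0.125·484 = 147.
The subsidy expands output by 484 − 316 = 168 past the efficient level; on those units the gap between marginal cost and willingness to pay runs from 0 up to 49.
DWL = ½ × 49 × 168 = 4116.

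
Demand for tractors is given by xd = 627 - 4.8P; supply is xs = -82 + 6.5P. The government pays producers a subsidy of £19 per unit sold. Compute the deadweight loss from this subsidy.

Pre-subsidy: 627 - 4.8P = -82 + 6.5P gives P* = 7090/113, x* = 36819/113.
With the subsidy, sellers receive Ps = Pb + 19 for each unit, where Pb is the price buyers pay.
Supply in terms of Pb becomes xs = -82 + 6.5(Pb + 19) = 41.5 + 6.5Pb. Setting this equal to demand: 627 - 4.8Pb = 41.5 + 6.5Pb, so Pb = 5855/113.
Sellers receive Ps = 5855/113 + 19 = 8002/113; x' = 627 − 4.8·(5855/113) = 42747/113.
The subsidy expands output by 42747/113 − 36819/113 = 5928/113 past the efficient level; on those units the gap between marginal cost and willingness to pay runs from 0 up to 19.
DWL = ½ × 19 × 5928/113 = 56316/113.

Deadweight loss = 56316/113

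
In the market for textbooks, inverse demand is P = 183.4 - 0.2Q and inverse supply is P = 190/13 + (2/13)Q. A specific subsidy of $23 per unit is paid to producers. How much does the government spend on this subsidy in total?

Government cost = $12466

Pre-subsidy: 183.4 - 0.2Q = 190/13 + (2/13)Q gives Q* = 477 and P* = 88.
With the subsidy, sellers receive Ps = Pb + 23 for each unit, where Pb is the price buyers pay.
On the curves, Pb = 183.4 - 0.2Q and Ps = 190/13 + (2/13)Q; the wedge Ps − Pb = 23 gives 190/13 + (2/13)Q − (183.4 - 0.2Q) = 23, so Q' = 542.
Then Pb = 183.4 − 0.2·542 = 75 and Ps = 190/13 + (2/13)·542 = 98.
Government outlay = subsidy × quantity = 23 × 542 = 12466.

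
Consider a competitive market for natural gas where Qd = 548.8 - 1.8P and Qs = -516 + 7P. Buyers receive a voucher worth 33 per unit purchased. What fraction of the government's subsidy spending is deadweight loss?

DWL / government spending = 189/3026

Pre-subsidy: 548.8 - 1.8P = -516 + 7P gives P* = 121, Q* = 331.
With the rebate, buyers effectively pay Pb = Ps − 33, where Ps is the price sellers receive.
Demand in terms of Ps becomes Qd = 548.8 − 1.8(Ps − 33) = 608.2 - 1.8Ps. Setting this equal to supply: 608.2 - 1.8Ps = -516 + 7Ps, so Ps = 127.75.
Buyers pay Pb = 127.75 − 33 = 94.75; Q' = -516 + 7·127.75 = 378.25.
ΔCS = ½(331 + 378.25)(121 − 94.75) = 9308.90625; ΔPS = ½(331 + 378.25)(127.75 − 121) = 2393.71875.
Government spending = 33 × 378.25 = 12482.25.
DWL = ½ × 33 × (378.25 − 331) = 779.625; fraction = 779.625 / 12482.25 = 189/3026.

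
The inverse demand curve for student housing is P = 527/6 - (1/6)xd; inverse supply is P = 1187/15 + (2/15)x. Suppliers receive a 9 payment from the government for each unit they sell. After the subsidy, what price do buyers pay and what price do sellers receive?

Pre-subsidy: 527/6 - (1/6)x = 1187/15 + (2/15)x gives x* = 29 and P* = 83.
With the subsidy, sellers receive Ps = Pb + 9 for each unit, where Pb is the price buyers pay.
On the curves, Pb = 527/6 - (1/6)x and Ps = 1187/15 + (2/15)x; the wedge Ps − Pb = 9 gives 1187/15 + (2/15)x − (527/6 - (1/6)x) = 9, so x' = 59.
Then Pb = 527/6 − (1/6)·59 = 78 and Ps = 1187/15 + (2/15)·59 = 87.

Buyers pay 78; sellers receive 87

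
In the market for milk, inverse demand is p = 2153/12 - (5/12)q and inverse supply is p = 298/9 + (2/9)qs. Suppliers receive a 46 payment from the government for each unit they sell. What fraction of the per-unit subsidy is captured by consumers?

Consumer share = 15/23

Pre-subsidy: 2153/12 - (5/12)q = 298/9 + (2/9)q gives q* = 229 and p* = 84.
With the subsidy, sellers receive ps = pb + 46 for each unit, where pb is the price buyers pay.
On the curves, pb = 2153/12 - (5/12)q and ps = 298/9 + (2/9)q; the wedge ps − pb = 46 gives 298/9 + (2/9)q − (2153/12 - (5/12)q) = 46, so q' = 301.
Then pb = 2153/12 − (5/12)·301 = 54 and ps = 298/9 + (2/9)·301 = 100.
Buyers' price falls by p* − pb = 84 − 54 = 30; sellers' price rises by ps − p* = 100 − 84 = 16.
So consumers capture 30/46 = 15/23 of each unit of subsidy.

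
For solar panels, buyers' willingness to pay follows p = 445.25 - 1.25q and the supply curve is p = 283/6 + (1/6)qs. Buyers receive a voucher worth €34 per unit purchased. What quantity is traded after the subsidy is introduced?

q' = 305

Pre-subsidy: 445.25 - 1.25q = 283/6 + (1/6)q gives q* = 281 and p* = 94.
With the rebate, buyers effectively pay pb = ps − 34, where ps is the price sellers receive.
On the curves, pb = 445.25 - 1.25q and ps = 283/6 + (1/6)q; the wedge ps − pb = 34 gives 283/6 + (1/6)q − (445.25 - 1.25q) = 34, so q' = 305.
Then pb = 445.25 − 1.25·305 = 64 and ps = 283/6 + (1/6)·305 = 98.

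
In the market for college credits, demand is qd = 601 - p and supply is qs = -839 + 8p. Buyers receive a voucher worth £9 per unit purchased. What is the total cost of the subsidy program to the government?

Government cost = £4041

Pre-subsidy: 601 - p = -839 + 8p gives p* = 160, q* = 441.
With the rebate, buyers effectively pay pb = ps − 9, where ps is the price sellers receive.
Demand in terms of ps becomes qd = 601 − 1(ps − 9) = 610 - ps. Setting this equal to supply: 610 - ps = -839 + 8ps, so ps = 161.
Buyers pay pb = 161 − 9 = 152; q' = -839 + 8·161 = 449.
Government outlay = subsidy × quantity = 9 × 449 = 4041.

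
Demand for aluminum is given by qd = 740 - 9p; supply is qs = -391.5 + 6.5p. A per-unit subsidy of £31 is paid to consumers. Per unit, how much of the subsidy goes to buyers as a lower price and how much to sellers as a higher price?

Buyers gain £13 per unit; sellers gain £18 per unit

Pre-subsidy: 740 - 9p = -391.5 + 6.5p gives p* = 73, q* = 83.
With the rebate, buyers effectively pay pb = ps − 31, where ps is the price sellers receive.
Demand in terms of ps becomes qd = 740 − 9(ps − 31) = 1019 - 9ps. Setting this equal to supply: 1019 - 9ps = -391.5 + 6.5ps, so ps = 91.
Buyers pay pb = 91 − 31 = 60; q' = -391.5 + 6.5·91 = 200.
Buyers' price falls by p* − pb = 73 − 60 = 13; sellers' price rises by ps − p* = 91 − 73 = 18.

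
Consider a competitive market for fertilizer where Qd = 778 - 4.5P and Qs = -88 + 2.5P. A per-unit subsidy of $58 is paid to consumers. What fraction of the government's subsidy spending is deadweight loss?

DWL / government spending = 1305/8806

Pre-subsidy: 778 - 4.5P = -88 + 2.5P gives P* = 866/7, Q* = 1549/7.
With the rebate, buyers effectively pay Pb = Ps − 58, where Ps is the price sellers receive.
Demand in terms of Ps becomes Qd = 778 − 4.5(Ps − 58) = 1039 - 4.5Ps. Setting this equal to supply: 1039 - 4.5Ps = -88 + 2.5Ps, so Ps = 161.
Buyers pay Pb = 161 − 58 = 103; Q' = -88 + 2.5·161 = 314.5.
ΔCS = ½(1549/7 + 314.5)(866/7 − 103) = 1087645/196; ΔPS = ½(1549/7 + 314.5)(161 − 866/7) = 1957761/196.
Government spending = 58 × 314.5 = 18241.
DWL = ½ × 58 × (314.5 − 1549/7) = 37845/14; fraction = (37845/14) / 18241 = 1305/8806.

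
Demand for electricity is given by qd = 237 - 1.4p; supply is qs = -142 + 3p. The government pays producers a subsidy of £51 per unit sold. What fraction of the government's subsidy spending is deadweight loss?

Pre-subsidy: 237 - 1.4p = -142 + 3p gives p* = 1895/22, q* = 2561/22.
With the subsidy, sellers receive ps = pb + 51 for each unit, where pb is the price buyers pay.
Supply in terms of pb becomes qs = -142 + 3(pb + 51) = 11 + 3pb. Setting this equal to demand: 237 - 1.4pb = 11 + 3pb, so pb = 565/11.
Sellers receive ps = 565/11 + 51 = 1126/11; q' = 237 − 1.4·(565/11) = 1816/11.
ΔCS = ½(2561/22 + 1816/11)(1895/22 − 565/11) = 430695/88; ΔPS = ½(2561/22 + 1816/11)(1126/11 − 1895/22) = 200991/88.
Government spending = 51 × 1816/11 = 92616/11.
DWL = ½ × 51 × (1816/11 − 2561/22) = 54621/44; fraction = (54621/44) / (92616/11) = 1071/7264.

DWL / government spending = 1071/7264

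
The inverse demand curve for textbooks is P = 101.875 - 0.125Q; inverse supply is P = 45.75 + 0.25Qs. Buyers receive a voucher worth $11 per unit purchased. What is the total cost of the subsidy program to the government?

Pre-subsidy: 101.875 - 0.125Q = 45.75 + 0.25Q gives Q* = 449/3 and P* = 499/6.
With the rebate, buyers effectively pay Pb = Ps − 11, where Ps is the price sellers receive.
On the curves, Pb = 101.875 - 0.125Q and Ps = 45.75 + 0.25Q; the wedge Ps − Pb = 11 gives 45.75 + 0.25Q − (101.875 - 0.125Q) = 11, so Q' = 179.
Then Pb = 101.875 − 0.125·179 = 79.5 and Ps = 45.75 + 0.25·179 = 90.5.
Government outlay = subsidy × quantity = 11 × 179 = 1969.

Government cost = $1969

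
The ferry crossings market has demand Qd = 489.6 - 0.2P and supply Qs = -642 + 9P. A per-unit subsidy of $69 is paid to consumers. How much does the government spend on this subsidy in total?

Pre-subsidy: 489.6 - 0.2P = -642 + 9P gives P* = 123, Q* = 465.
With the rebate, buyers effectively pay Pb = Ps − 69, where Ps is the price sellers receive.
Demand in terms of Ps becomes Qd = 489.6 − 0.2(Ps − 69) = 503.4 - 0.2Ps. Setting this equal to supply: 503.4 - 0.2Ps = -642 + 9Ps, so Ps = 124.5.
Buyers pay Pb = 124.5 − 69 = 55.5; Q' = -642 + 9·124.5 = 478.5.
Government outlay = subsidy × quantity = 69 × 478.5 = 33016.5.

Government cost = $33016.5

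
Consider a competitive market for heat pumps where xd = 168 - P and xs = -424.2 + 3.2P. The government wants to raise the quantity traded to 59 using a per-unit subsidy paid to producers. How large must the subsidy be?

At x = 59, invert demand for the buyer price: Pb = (168 − 59)/1 = 109; invert supply for the seller price: Ps = (59 − (-424.2))/3.2 = 151.
The subsidy must fill the gap: s = Ps − Pb = 151 − 109 = 42.

Required subsidy s = 42 per unit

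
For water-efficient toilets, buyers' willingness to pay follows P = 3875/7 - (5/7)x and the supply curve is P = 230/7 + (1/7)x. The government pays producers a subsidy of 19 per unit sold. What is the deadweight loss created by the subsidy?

Pre-subsidy: 3875/7 - (5/7)x = 230/7 + (1/7)x gives x* = 607.5 and P* = 1675/14.
With the subsidy, sellers receive Ps = Pb + 19 for each unit, where Pb is the price buyers pay.
On the curves, Pb = 3875/7 - (5/7)x and Ps = 230/7 + (1/7)x; the wedge Ps − Pb = 19 gives 230/7 + (1/7)x − (3875/7 - (5/7)x) = 19, so x' = 1889/3.
Then Pb = 3875/7 − (5/7)·(1889/3) = 2180/21 and Ps = 230/7 + (1/7)·(1889/3) = 2579/21.
The subsidy expands output by 1889/3 − 607.5 = 133/6 past the efficient level; on those units the gap between marginal cost and willingness to pay runs from 0 up to 19.
DWL = ½ × 19 × 133/6 = 2527/12.

Deadweight loss = 2527/12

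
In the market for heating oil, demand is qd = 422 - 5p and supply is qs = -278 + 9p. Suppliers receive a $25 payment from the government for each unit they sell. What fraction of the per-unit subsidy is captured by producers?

Pre-subsidy: 422 - 5p = -278 + 9p gives p* = 50, q* = 172.
With the subsidy, sellers receive ps = pb + 25 for each unit, where pb is the price buyers pay.
Supply in terms of pb becomes qs = -278 + 9(pb + 25) = -53 + 9pb. Setting this equal to demand: 422 - 5pb = -53 + 9pb, so pb = 475/14.
Sellers receive ps = 475/14 + 25 = 825/14; q' = 422 − 5·(475/14) = 3533/14.
Buyers' price falls by p* − pb = 50 − 475/14 = 225/14; sellers' price rises by ps − p* = 825/14 − 50 = 125/14.
So producers capture (125/14)/25 = 5/14 of each unit of subsidy.

Producer share = 5/14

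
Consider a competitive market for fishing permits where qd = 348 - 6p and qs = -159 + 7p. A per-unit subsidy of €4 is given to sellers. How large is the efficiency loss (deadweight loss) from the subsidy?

Pre-subsidy: 348 - 6p = -159 + 7p gives p* = 39, q* = 114.
With the subsidy, sellers receive ps = pb + 4 for each unit, where pb is the price buyers pay.
Supply in terms of pb becomes qs = -159 + 7(pb + 4) = -131 + 7pb. Setting this equal to demand: 348 - 6pb = -131 + 7pb, so pb = 479/13.
Sellers receive ps = 479/13 + 4 = 531/13; q' = 348 − 6·(479/13) = 1650/13.
The subsidy expands output by 1650/13 − 114 = 168/13 past the efficient level; on those units the gap between marginal cost and willingness to pay runs from 0 up to 4.
DWL = ½ × 4 × 168/13 = 336/13.

Deadweight loss = 336/13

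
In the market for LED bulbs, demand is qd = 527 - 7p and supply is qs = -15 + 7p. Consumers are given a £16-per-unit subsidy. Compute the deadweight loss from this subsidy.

Deadweight loss = £448

Pre-subsidy: 527 - 7p = -15 + 7p gives p* = 271/7, q* = 256.
With the rebate, buyers effectively pay pb = ps − 16, where ps is the price sellers receive.
Demand in terms of ps becomes qd = 527 − 7(ps − 16) = 639 - 7ps. Setting this equal to supply: 639 - 7ps = -15 + 7ps, so ps = 327/7.
Buyers pay pb = 327/7 − 16 = 215/7; q' = -15 + 7·(327/7) = 312.
The subsidy expands output by 312 − 256 = 56 past the efficient level; on those units the gap between marginal cost and willingness to pay runs from 0 up to 16.
DWL = ½ × 16 × 56 = 448.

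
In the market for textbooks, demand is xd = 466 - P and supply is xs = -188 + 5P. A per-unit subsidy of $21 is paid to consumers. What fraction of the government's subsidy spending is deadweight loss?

DWL / government spending = 5/214

Pre-subsidy: 466 - P = -188 + 5P gives P* = 109, x* = 357.
With the rebate, buyers effectively pay Pb = Ps − 21, where Ps is the price sellers receive.
Demand in terms of Ps becomes xd = 466 − 1(Ps − 21) = 487 - Ps. Setting this equal to supply: 487 - Ps = -188 + 5Ps, so Ps = 112.5.
Buyers pay Pb = 112.5 − 21 = 91.5; x' = -188 + 5·112.5 = 374.5.
ΔCS = ½(357 + 374.5)(109 − 91.5) = 6400.625; ΔPS = ½(357 + 374.5)(112.5 − 109) = 1280.125.
Government spending = 21 × 374.5 = 7864.5.
DWL = ½ × 21 × (374.5 − 357) = 183.75; fraction = 183.75 / 7864.5 = 5/214.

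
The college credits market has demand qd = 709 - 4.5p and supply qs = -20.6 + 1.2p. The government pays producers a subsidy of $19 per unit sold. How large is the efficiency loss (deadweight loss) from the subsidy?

Deadweight loss = $171

Pre-subsidy: 709 - 4.5p = -20.6 + 1.2p gives p* = 128, q* = 133.
With the subsidy, sellers receive ps = pb + 19 for each unit, where pb is the price buyers pay.
Supply in terms of pb becomes qs = -20.6 + 1.2(pb + 19) = 2.2 + 1.2pb. Setting this equal to demand: 709 - 4.5pb = 2.2 + 1.2pb, so pb = 124.
Sellers receive ps = 124 + 19 = 143; q' = 709 − 4.5·124 = 151.
The subsidy expands output by 151 − 133 = 18 past the efficient level; on those units the gap between marginal cost and willingness to pay runs from 0 up to 19.
DWL = ½ × 19 × 18 = 171.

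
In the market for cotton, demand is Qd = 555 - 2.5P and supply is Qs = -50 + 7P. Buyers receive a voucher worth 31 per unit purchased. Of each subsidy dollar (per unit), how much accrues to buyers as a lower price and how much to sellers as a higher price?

Buyers gain 434/19 per unit; sellers gain 155/19 per unit

Pre-subsidy: 555 - 2.5P = -50 + 7P gives P* = 1210/19, Q* = 7520/19.
With the rebate, buyers effectively pay Pb = Ps − 31, where Ps is the price sellers receive.
Demand in terms of Ps becomes Qd = 555 − 2.5(Ps − 31) = 632.5 - 2.5Ps. Setting this equal to supply: 632.5 - 2.5Ps = -50 + 7Ps, so Ps = 1365/19.
Buyers pay Pb = 1365/19 − 31 = 776/19; Q' = -50 + 7·(1365/19) = 8605/19.
Buyers' price falls by P* − Pb = 1210/19 − 776/19 = 434/19; sellers' price rises by Ps − P* = 1365/19 − 1210/19 = 155/19.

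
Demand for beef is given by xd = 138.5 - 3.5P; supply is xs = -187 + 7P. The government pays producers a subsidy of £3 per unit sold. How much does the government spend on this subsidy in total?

Government cost = £111

Pre-subsidy: 138.5 - 3.5P = -187 + 7P gives P* = 31, x* = 30.
With the subsidy, sellers receive Ps = Pb + 3 for each unit, where Pb is the price buyers pay.
Supply in terms of Pb becomes xs = -187 + 7(Pb + 3) = -166 + 7Pb. Setting this equal to demand: 138.5 - 3.5Pb = -166 + 7Pb, so Pb = 29.
Sellers receive Ps = 29 + 3 = 32; x' = 138.5 − 3.5·29 = 37.
Government outlay = subsidy × quantity = 3 × 37 = 111.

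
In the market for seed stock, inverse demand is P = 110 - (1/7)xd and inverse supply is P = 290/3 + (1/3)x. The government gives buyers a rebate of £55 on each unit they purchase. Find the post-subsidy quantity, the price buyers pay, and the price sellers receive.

x' = 143.5; buyers pay £89.5; sellers receive £144.5

Pre-subsidy: 110 - (1/7)x = 290/3 + (1/3)x gives x* = 28 and P* = 106.
With the rebate, buyers effectively pay Pb = Ps − 55, where Ps is the price sellers receive.
On the curves, Pb = 110 - (1/7)x and Ps = 290/3 + (1/3)x; the wedge Ps − Pb = 55 gives 290/3 + (1/3)x − (110 - (1/7)x) = 55, so x' = 143.5.
Then Pb = 110 − (1/7)·143.5 = 89.5 and Ps = 290/3 + (1/3)·143.5 = 144.5.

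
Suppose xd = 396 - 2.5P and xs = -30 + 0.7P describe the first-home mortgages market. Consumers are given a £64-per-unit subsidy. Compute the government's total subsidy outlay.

Pre-subsidy: 396 - 2.5P = -30 + 0.7P gives P* = 133.125, x* = 63.1875.
With the rebate, buyers effectively pay Pb = Ps − 64, where Ps is the price sellers receive.
Demand in terms of Ps becomes xd = 396 − 2.5(Ps − 64) = 556 - 2.5Ps. Setting this equal to supply: 556 - 2.5Ps = -30 + 0.7Ps, so Ps = 183.125.
Buyers pay Pb = 183.125 − 64 = 119.125; x' = -30 + 0.7·183.125 = 98.1875.
Government outlay = subsidy × quantity = 64 × 98.1875 = 6284.

Government cost = £6284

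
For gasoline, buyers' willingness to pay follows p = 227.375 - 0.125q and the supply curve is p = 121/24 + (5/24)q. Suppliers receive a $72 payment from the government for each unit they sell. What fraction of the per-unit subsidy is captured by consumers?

Pre-subsidy: 227.375 - 0.125q = 121/24 + (5/24)q gives q* = 667 and p* = 144.
With the subsidy, sellers receive ps = pb + 72 for each unit, where pb is the price buyers pay.
On the curves, pb = 227.375 - 0.125q and ps = 121/24 + (5/24)q; the wedge ps − pb = 72 gives 121/24 + (5/24)q − (227.375 - 0.125q) = 72, so q' = 883.
Then pb = 227.375 − 0.125·883 = 117 and ps = 121/24 + (5/24)·883 = 189.
Buyers' price falls by p* − pb = 144 − 117 = 27; sellers' price rises by ps − p* = 189 − 144 = 45.
So consumers capture 27/72 = 0.375 of each unit of subsidy.

Consumer share = 0.375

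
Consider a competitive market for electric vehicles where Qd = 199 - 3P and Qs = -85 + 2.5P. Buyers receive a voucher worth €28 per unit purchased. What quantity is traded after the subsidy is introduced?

Q' = 905/11

Pre-subsidy: 199 - 3P = -85 + 2.5P gives P* = 568/11, Q* = 485/11.
With the rebate, buyers effectively pay Pb = Ps − 28, where Ps is the price sellers receive.
Demand in terms of Ps becomes Qd = 199 − 3(Ps − 28) = 283 - 3Ps. Setting this equal to supply: 283 - 3Ps = -85 + 2.5Ps, so Ps = 736/11.
Buyers pay Pb = 736/11 − 28 = 428/11; Q' = -85 + 2.5·(736/11) = 905/11.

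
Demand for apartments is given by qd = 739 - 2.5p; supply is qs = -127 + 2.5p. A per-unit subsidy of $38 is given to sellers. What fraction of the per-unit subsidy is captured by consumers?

Consumer share = 0.5

Pre-subsidy: 739 - 2.5p = -127 + 2.5p gives p* = 173.2, q* = 306.
With the subsidy, sellers receive ps = pb + 38 for each unit, where pb is the price buyers pay.
Supply in terms of pb becomes qs = -127 + 2.5(pb + 38) = -32 + 2.5pb. Setting this equal to demand: 739 - 2.5pb = -32 + 2.5pb, so pb = 154.2.
Sellers receive ps = 154.2 + 38 = 192.2; q' = 739 − 2.5·154.2 = 353.5.
Buyers' price falls by p* − pb = 173.2 − 154.2 = 19; sellers' price rises by ps − p* = 192.2 − 173.2 = 19.
So consumers capture 19/38 = 0.5 of each unit of subsidy.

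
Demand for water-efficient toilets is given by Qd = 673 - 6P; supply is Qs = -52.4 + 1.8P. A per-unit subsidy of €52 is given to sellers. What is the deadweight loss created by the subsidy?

Pre-subsidy: 673 - 6P = -52.4 + 1.8P gives P* = 93, Q* = 115.
With the subsidy, sellers receive Ps = Pb + 52 for each unit, where Pb is the price buyers pay.
Supply in terms of Pb becomes Qs = -52.4 + 1.8(Pb + 52) = 41.2 + 1.8Pb. Setting this equal to demand: 673 - 6Pb = 41.2 + 1.8Pb, so Pb = 81.
Sellers receive Ps = 81 + 52 = 133; Q' = 673 − 6·81 = 187.
The subsidy expands output by 187 − 115 = 72 past the efficient level; on those units the gap between marginal cost and willingness to pay runs from 0 up to 52.
DWL = ½ × 52 × 72 = 1872.

Deadweight loss = €1872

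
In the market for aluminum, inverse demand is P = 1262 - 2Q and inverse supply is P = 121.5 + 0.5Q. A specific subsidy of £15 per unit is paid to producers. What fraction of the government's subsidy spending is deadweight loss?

Pre-subsidy: 1262 - 2Q = 121.5 + 0.5Q gives Q* = 456.2 and P* = 349.6.
With the subsidy, sellers receive Ps = Pb + 15 for each unit, where Pb is the price buyers pay.
On the curves, Pb = 1262 - 2Q and Ps = 121.5 + 0.5Q; the wedge Ps − Pb = 15 gives 121.5 + 0.5Q − (1262 - 2Q) = 15, so Q' = 462.2.
Then Pb = 1262 − 2·462.2 = 337.6 and Ps = 121.5 + 0.5·462.2 = 352.6.
ΔCS = ½(456.2 + 462.2)(349.6 − 337.6) = 5510.4; ΔPS = ½(456.2 + 462.2)(352.6 − 349.6) = 1377.6.
Government spending = 15 × 462.2 = 6933.
DWL = ½ × 15 × (462.2 − 456.2) = 45; fraction = 45 / 6933 = 15/2311.

DWL / government spending = 15/2311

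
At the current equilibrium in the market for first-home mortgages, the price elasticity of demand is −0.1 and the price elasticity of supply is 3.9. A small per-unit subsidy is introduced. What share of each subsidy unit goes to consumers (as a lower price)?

Consumer share = 0.975

For a small subsidy around the equilibrium, the benefit split depends on the relative slopes, which at a point are proportional to the elasticities.
Buyer share = εs/(εs + |εd|) = 3.9/(3.9 + 0.1) = 0.975; seller share = |εd|/(εs + |εd|) = 0.025.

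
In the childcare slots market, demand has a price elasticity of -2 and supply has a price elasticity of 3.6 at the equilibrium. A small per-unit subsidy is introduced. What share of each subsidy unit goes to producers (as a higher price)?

Producer share = 5/14

For a small subsidy around the equilibrium, the benefit split depends on the relative slopes, which at a point are proportional to the elasticities.
Buyer share = εs/(εs + |εd|) = 3.6/(3.6 + 2) = 9/14; seller share = |εd|/(εs + |εd|) = 5/14.
So producers capture 5/14 of the subsidy.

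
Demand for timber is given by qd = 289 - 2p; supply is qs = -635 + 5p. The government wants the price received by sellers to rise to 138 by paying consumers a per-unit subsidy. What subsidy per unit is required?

At a seller price of 138, quantity supplied is -635 + 5·138 = 55.
Buyers absorb 55 only when they pay pb with 289 − 2·pb = 55, i.e. pb = 117.
s = ps − pb = 138 − 117 = 21.

Required subsidy s = 21 per unit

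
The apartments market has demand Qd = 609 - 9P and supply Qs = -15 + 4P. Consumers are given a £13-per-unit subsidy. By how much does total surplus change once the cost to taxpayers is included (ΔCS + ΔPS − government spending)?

Net change in total surplus = -£234

Pre-subsidy: 609 - 9P = -15 + 4P gives P* = 48, Q* = 177.
With the rebate, buyers effectively pay Pb = Ps − 13, where Ps is the price sellers receive.
Demand in terms of Ps becomes Qd = 609 − 9(Ps − 13) = 726 - 9Ps. Setting this equal to supply: 726 - 9Ps = -15 + 4Ps, so Ps = 57.
Buyers pay Pb = 57 − 13 = 44; Q' = -15 + 4·57 = 213.
ΔCS = ½(177 + 213)(48 − 44) = 780; ΔPS = ½(177 + 213)(57 − 48) = 1755.
Government spending = 13 × 213 = 2769.
Net change = 780 + 1755 − 2769 = -234. The loss equals the DWL triangle ½·13·36.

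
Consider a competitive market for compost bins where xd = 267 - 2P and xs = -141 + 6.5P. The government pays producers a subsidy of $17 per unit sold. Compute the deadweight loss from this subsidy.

Deadweight loss = $221

Pre-subsidy: 267 - 2P = -141 + 6.5P gives P* = 48, x* = 171.
With the subsidy, sellers receive Ps = Pb + 17 for each unit, where Pb is the price buyers pay.
Supply in terms of Pb becomes xs = -141 + 6.5(Pb + 17) = -30.5 + 6.5Pb. Setting this equal to demand: 267 - 2Pb = -30.5 + 6.5Pb, so Pb = 35.
Sellers receive Ps = 35 + 17 = 52; x' = 267 − 2·35 = 197.
The subsidy expands output by 197 − 171 = 26 past the efficient level; on those units the gap between marginal cost and willingness to pay runs from 0 up to 17.
DWL = ½ × 17 × 26 = 221.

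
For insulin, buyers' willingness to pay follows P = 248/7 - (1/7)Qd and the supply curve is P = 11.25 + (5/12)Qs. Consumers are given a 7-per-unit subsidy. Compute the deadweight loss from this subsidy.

Pre-subsidy: 248/7 - (1/7)Q = 11.25 + (5/12)Q gives Q* = 2031/47 and P* = 1375/47.
With the rebate, buyers effectively pay Pb = Ps − 7, where Ps is the price sellers receive.
On the curves, Pb = 248/7 - (1/7)Q and Ps = 11.25 + (5/12)Q; the wedge Ps − Pb = 7 gives 11.25 + (5/12)Q − (248/7 - (1/7)Q) = 7, so Q' = 2619/47.
Then Pb = 248/7 − (1/7)·(2619/47) = 1291/47 and Ps = 11.25 + (5/12)·(2619/47) = 1620/47.
The subsidy expands output by 2619/47 − 2031/47 = 588/47 past the efficient level; on those units the gap between marginal cost and willingness to pay runs from 0 up to 7.
DWL = ½ × 7 × 588/47 = 2058/47.

Deadweight loss = 2058/47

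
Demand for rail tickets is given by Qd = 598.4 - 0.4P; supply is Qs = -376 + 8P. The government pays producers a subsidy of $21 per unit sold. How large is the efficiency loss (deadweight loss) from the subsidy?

Deadweight loss = $84

Pre-subsidy: 598.4 - 0.4P = -376 + 8P gives P* = 116, Q* = 552.
With the subsidy, sellers receive Ps = Pb + 21 for each unit, where Pb is the price buyers pay.
Supply in terms of Pb becomes Qs = -376 + 8(Pb + 21) = -208 + 8Pb. Setting this equal to demand: 598.4 - 0.4Pb = -208 + 8Pb, so Pb = 96.
Sellers receive Ps = 96 + 21 = 117; Q' = 598.4 − 0.4·96 = 560.
The subsidy expands output by 560 − 552 = 8 past the efficient level; on those units the gap between marginal cost and willingness to pay runs from 0 up to 21.
DWL = ½ × 21 × 8 = 84.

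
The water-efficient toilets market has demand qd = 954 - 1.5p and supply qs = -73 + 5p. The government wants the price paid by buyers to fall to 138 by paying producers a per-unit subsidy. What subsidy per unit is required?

At a buyer price of 138, quantity demanded is 954 − 1.5·138 = 747.
Sellers supply 747 only when they receive ps with -73 + 5·ps = 747, i.e. ps = 164.
s = ps − pb = 164 − 138 = 26.

Required subsidy s = 26 per unit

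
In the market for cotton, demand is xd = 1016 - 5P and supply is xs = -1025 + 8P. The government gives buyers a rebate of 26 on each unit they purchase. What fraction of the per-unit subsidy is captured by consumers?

Consumer share = 8/13

Pre-subsidy: 1016 - 5P = -1025 + 8P gives P* = 157, x* = 231.
With the rebate, buyers effectively pay Pb = Ps − 26, where Ps is the price sellers receive.
Demand in terms of Ps becomes xd = 1016 − 5(Ps − 26) = 1146 - 5Ps. Setting this equal to supply: 1146 - 5Ps = -1025 + 8Ps, so Ps = 167.
Buyers pay Pb = 167 − 26 = 141; x' = -1025 + 8·167 = 311.
Buyers' price falls by P* − Pb = 157 − 141 = 16; sellers' price rises by Ps − P* = 167 − 157 = 10.
So consumers capture 16/26 = 8/13 of each unit of subsidy.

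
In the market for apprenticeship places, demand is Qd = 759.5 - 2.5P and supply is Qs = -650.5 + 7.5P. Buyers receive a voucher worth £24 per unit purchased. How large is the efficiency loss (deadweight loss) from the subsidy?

Pre-subsidy: 759.5 - 2.5P = -650.5 + 7.5P gives P* = 141, Q* = 407.
With the rebate, buyers effectively pay Pb = Ps − 24, where Ps is the price sellers receive.
Demand in terms of Ps becomes Qd = 759.5 − 2.5(Ps − 24) = 819.5 - 2.5Ps. Setting this equal to supply: 819.5 - 2.5Ps = -650.5 + 7.5Ps, so Ps = 147.
Buyers pay Pb = 147 − 24 = 123; Q' = -650.5 + 7.5·147 = 452.
The subsidy expands output by 452 − 407 = 45 past the efficient level; on those units the gap between marginal cost and willingness to pay runs from 0 up to 24.
DWL = ½ × 24 × 45 = 540.

Deadweight loss = £540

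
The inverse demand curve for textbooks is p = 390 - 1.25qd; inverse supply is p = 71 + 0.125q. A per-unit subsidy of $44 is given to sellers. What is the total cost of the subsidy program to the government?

Government cost = $11616

Pre-subsidy: 390 - 1.25q = 71 + 0.125q gives q* = 232 and p* = 100.
With the subsidy, sellers receive ps = pb + 44 for each unit, where pb is the price buyers pay.
On the curves, pb = 390 - 1.25q and ps = 71 + 0.125q; the wedge ps − pb = 44 gives 71 + 0.125q − (390 - 1.25q) = 44, so q' = 264.
Then pb = 390 − 1.25·264 = 60 and ps = 71 + 0.125·264 = 104.
Government outlay = subsidy × quantity = 44 × 264 = 11616.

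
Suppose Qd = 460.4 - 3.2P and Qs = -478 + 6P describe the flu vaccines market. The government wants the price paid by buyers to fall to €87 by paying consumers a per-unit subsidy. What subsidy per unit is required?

At a buyer price of 87, quantity demanded is 460.4 − 3.2·87 = 182.
Sellers supply 182 only when they receive Ps with -478 + 6·Ps = 182, i.e. Ps = 110.
s = Ps − Pb = 110 − 87 = 23.

Required subsidy s = €23 per unit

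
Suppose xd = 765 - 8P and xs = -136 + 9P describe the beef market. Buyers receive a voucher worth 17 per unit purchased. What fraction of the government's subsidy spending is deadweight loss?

DWL / government spending = 36/413

Pre-subsidy: 765 - 8P = -136 + 9P gives P* = 53, x* = 341.
With the rebate, buyers effectively pay Pb = Ps − 17, where Ps is the price sellers receive.
Demand in terms of Ps becomes xd = 765 − 8(Ps − 17) = 901 - 8Ps. Setting this equal to supply: 901 - 8Ps = -136 + 9Ps, so Ps = 61.
Buyers pay Pb = 61 − 17 = 44; x' = -136 + 9·61 = 413.
ΔCS = ½(341 + 413)(53 − 44) = 3393; ΔPS = ½(341 + 413)(61 − 53) = 3016.
Government spending = 17 × 413 = 7021.
DWL = ½ × 17 × (413 − 341) = 612; fraction = 612 / 7021 = 36/413.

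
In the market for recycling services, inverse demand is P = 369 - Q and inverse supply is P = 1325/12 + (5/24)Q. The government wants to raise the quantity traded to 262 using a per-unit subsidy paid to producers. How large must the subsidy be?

Required subsidy s = 58 per unit

At Q = 262, from the demand curve buyers pay Pb = 369 − 1·262 = 107; from the supply curve sellers need Ps = 1325/12 + (5/24)·262 = 165.
The subsidy must fill the gap: s = Ps − Pb = 165 − 107 = 58.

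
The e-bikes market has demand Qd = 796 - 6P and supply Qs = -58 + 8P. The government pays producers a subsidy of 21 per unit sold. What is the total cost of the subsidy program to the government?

Government cost = 10542

Pre-subsidy: 796 - 6P = -58 + 8P gives P* = 61, Q* = 430.
With the subsidy, sellers receive Ps = Pb + 21 for each unit, where Pb is the price buyers pay.
Supply in terms of Pb becomes Qs = -58 + 8(Pb + 21) = 110 + 8Pb. Setting this equal to demand: 796 - 6Pb = 110 + 8Pb, so Pb = 49.
Sellers receive Ps = 49 + 21 = 70; Q' = 796 − 6·49 = 502.
Government outlay = subsidy × quantity = 21 × 502 = 10542.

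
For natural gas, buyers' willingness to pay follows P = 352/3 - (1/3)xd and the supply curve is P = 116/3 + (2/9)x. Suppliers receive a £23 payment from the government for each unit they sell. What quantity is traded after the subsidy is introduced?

x' = 183

Pre-subsidy: 352/3 - (1/3)x = 116/3 + (2/9)x gives x* = 141.6 and P* = 1052/15.
With the subsidy, sellers receive Ps = Pb + 23 for each unit, where Pb is the price buyers pay.
On the curves, Pb = 352/3 - (1/3)x and Ps = 116/3 + (2/9)x; the wedge Ps − Pb = 23 gives 116/3 + (2/9)x − (352/3 - (1/3)x) = 23, so x' = 183.
Then Pb = 352/3 − (1/3)·183 = 169/3 and Ps = 116/3 + (2/9)·183 = 238/3.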